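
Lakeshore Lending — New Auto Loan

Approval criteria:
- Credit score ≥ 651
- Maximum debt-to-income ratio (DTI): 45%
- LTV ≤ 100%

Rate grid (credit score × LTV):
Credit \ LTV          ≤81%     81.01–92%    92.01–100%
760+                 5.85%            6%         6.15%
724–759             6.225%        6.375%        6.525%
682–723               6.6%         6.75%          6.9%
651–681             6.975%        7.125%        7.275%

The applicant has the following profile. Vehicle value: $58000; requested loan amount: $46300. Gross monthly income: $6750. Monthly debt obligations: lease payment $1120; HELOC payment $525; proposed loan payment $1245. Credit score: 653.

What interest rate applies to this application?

Credit score 653 ≥ 651; Total monthly debts = (1,120 + 525 + 1,245) = 2,890. DTI = 2,890/6,750 = 42.8% ≤ 45%
LTV = 46,300/58,000 = 79.8% ≤ 100%
Score 653 is in the 651–681 band; LTV 79.8% is in the ≤81% band → 6.975%.

6.975%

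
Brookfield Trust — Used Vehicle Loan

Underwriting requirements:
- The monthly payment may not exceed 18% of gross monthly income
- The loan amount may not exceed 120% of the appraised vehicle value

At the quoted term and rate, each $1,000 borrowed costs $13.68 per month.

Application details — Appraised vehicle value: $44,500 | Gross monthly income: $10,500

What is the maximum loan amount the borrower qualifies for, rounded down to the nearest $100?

Payment cap: 18% × $10,500 = $1,890/month.
At $13.68 per $1,000, that supports 1,890/13.68 × 1,000 ≈ $138,157 → $138,100.
LTV cap: 120% × $44,500 = $53,400 → $53,400.
Binding constraint: loan-to-value.

$53,400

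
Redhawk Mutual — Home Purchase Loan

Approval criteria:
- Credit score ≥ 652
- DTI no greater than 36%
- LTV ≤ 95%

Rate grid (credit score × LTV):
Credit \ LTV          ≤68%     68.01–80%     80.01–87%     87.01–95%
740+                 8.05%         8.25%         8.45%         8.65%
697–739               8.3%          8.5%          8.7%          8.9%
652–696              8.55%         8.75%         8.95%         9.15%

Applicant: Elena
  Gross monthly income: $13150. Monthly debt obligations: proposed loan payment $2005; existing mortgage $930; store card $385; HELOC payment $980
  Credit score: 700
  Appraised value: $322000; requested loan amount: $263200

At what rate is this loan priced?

Credit score 700 ≥ 652; Total monthly debts = (2,005 + 930 + 385 + 980) = 4,300. Debt-to-income = 4,300/13,150 = 32.7% — meets 36% limit
Loan-to-value = 263,200/322,000 = 81.7% — pass (95% max)
Row: 700 falls in 697–739. Column: 81.7% falls in 80.01–87%. Rate = 8.7%.

8.7%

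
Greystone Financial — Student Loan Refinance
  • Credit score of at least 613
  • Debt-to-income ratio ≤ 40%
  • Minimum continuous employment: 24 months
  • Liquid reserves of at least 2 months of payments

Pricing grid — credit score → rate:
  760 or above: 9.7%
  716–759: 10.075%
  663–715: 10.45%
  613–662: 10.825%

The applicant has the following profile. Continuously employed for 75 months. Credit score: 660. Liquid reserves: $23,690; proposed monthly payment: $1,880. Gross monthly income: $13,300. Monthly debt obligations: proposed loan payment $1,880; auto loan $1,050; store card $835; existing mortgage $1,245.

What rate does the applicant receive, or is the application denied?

Approved at 10.825%

Credit score 660 ≥ 613 (meets minimum)
Total monthly debts = (1,880 + 1,050 + 835 + 1,245) = 5,010. DTI = 5,010/13,300 = 37.7% ≤ 40%
Reserves = 23,690/1,880 = 12.6 months ≥ 2
Employment 75 ≥ 24 months
All requirements met. Score 660 falls in the 613–662 tier → 10.825%.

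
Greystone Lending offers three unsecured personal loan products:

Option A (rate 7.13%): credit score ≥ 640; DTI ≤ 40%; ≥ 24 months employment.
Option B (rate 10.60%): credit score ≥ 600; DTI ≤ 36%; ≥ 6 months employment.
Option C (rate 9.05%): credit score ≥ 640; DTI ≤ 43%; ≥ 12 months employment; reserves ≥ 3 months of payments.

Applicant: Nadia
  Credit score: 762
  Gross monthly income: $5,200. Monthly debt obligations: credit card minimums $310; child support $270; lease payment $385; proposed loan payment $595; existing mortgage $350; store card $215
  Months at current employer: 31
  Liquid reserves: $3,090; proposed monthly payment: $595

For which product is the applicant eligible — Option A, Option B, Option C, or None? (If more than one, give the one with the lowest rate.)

Total debts = (310 + 270 + 385 + 595 + 350 + 215) = 2,125; DTI = 2,125/5,200 = 40.9%.
Reserves = 3,090/595 = 5.2 months.
Option A: score 762 ≥ 640; DTI 40.9% > 40%; employment 31 ≥ 24 mo → does not qualify.
Option B: score 762 ≥ 600; DTI 40.9% > 36%; employment 31 ≥ 6 mo → does not qualify.
Option C: score 762 ≥ 640; DTI 40.9% ≤ 43%; employment 31 ≥ 12 mo; reserves 5.2 ≥ 3 mo → qualifies.

Option C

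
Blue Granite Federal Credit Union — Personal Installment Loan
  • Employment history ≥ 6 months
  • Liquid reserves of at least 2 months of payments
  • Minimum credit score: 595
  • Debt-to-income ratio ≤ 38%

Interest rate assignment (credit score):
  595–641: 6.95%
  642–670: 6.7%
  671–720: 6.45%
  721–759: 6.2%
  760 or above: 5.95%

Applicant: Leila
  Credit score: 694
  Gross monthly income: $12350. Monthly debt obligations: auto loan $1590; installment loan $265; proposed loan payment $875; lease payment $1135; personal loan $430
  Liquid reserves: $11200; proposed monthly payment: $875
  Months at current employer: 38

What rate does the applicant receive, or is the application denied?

Credit score 694 ≥ 595 (meets minimum)
Liquid reserves cover 11,200/875 = 12.8 months — ≥ 2 required
Employment 38 ≥ 6 months
Total monthly debts = (1,590 + 265 + 875 + 1,135 + 430) = 4,295. DTI: 4,295 ÷ 12,350 = 34.8%, within the 38% cap
All requirements met. Score 694 falls in the 671–720 tier → 6.45%.

Approved at 6.45%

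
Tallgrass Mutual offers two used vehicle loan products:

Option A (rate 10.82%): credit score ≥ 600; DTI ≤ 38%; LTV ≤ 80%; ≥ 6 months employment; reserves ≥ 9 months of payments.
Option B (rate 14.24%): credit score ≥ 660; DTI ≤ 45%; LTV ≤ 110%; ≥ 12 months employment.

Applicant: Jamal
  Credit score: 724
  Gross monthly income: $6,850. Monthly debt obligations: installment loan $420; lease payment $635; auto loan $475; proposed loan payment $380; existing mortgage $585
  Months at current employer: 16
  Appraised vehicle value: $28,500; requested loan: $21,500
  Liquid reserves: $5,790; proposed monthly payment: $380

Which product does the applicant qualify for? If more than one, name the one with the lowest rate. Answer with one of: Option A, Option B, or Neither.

Option A

Total debts = (420 + 635 + 475 + 380 + 585) = 2,495; DTI = 2,495/6,850 = 36.4%.
LTV = 21,500/28,500 = 75.4%.
Reserves = 5,790/380 = 15.2 months.
Option A: score 724 ≥ 600; DTI 36.4% ≤ 38%; LTV 75.4% ≤ 80%; employment 16 ≥ 6 mo; reserves 15.2 ≥ 9 mo → qualifies.
Option B: score 724 ≥ 660; DTI 36.4% ≤ 45%; LTV 75.4% ≤ 110%; employment 16 ≥ 12 mo → qualifies.
Qualifying: Option A, Option B. Lowest rate is 10.82% → Option A.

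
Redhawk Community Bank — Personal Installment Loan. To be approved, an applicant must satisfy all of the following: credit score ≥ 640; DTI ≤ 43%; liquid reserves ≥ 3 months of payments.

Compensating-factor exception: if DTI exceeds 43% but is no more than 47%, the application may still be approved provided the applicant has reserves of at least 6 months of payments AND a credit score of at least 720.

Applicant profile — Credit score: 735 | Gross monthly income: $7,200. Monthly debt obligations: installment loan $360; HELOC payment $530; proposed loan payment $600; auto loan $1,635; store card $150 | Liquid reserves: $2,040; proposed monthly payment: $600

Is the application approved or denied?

Credit score 735 ≥ 640 (meets base)
Total debts = (360 + 530 + 600 + 1,635 + 150) = 3,275. DTI: 3,275 ÷ 7,200 = 45.5%, over the 43% base limit.
Liquid reserves cover 2,040/600 = 3.4 months — ≥ 3 required
DTI 45.5% is within the 43%–47% exception band; checking compensating factors.
Override check — reserves: 3.4 mo (short of 6); score: 735 (ok).
Compensating-factor requirement not fully met.

Denied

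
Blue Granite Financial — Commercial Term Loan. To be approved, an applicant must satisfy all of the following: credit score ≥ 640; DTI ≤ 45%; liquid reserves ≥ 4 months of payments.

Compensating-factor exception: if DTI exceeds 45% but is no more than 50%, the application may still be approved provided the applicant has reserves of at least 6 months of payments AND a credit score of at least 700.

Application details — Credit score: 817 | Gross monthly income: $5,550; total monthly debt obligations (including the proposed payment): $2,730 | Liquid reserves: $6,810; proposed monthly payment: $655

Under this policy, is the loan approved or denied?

Credit score 817 ≥ 640 (meets base)
DTI = 2,730/5,550 = 49.2% > 45% — standard DTI limit exceeded.
Reserves: 6,810 ÷ 655 = 10.4 months (meets 4-month minimum)
49.2% falls in the override range (45%–50%), so the compensating-factor test applies.
Override check — reserves: 10.4 mo (ok); score: 817 (ok).
Both compensating conditions met → exception applies.

Approved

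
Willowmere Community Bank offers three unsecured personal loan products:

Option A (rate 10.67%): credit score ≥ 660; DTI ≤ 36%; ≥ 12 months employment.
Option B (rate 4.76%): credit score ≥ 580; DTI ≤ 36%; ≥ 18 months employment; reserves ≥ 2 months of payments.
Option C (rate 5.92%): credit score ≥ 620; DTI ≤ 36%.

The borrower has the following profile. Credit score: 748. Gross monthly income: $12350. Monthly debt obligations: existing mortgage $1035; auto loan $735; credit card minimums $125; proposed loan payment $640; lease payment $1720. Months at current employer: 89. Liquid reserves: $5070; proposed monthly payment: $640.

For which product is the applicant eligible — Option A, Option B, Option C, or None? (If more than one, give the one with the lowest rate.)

Option B

Total debts = (1,035 + 735 + 125 + 640 + 1,720) = 4,255; DTI = 4,255/12,350 = 34.5%.
Reserves = 5,070/640 = 7.9 months.
Option A: score 748 ≥ 660; DTI 34.5% ≤ 36%; employment 89 ≥ 12 mo → qualifies.
Option B: score 748 ≥ 580; DTI 34.5% ≤ 36%; employment 89 ≥ 18 mo; reserves 7.9 ≥ 2 mo → qualifies.
Option C: score 748 ≥ 620; DTI 34.5% ≤ 36% → qualifies.
Qualifying: Option A, Option B, Option C. Lowest rate is 4.76% → Option B.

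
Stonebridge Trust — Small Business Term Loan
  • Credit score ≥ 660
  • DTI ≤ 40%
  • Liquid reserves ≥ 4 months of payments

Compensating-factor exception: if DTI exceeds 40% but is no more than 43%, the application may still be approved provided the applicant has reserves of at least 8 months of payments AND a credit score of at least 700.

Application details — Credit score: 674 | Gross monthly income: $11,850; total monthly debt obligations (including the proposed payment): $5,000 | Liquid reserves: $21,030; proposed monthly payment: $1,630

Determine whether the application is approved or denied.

Credit score 674 ≥ 660 (meets base)
DTI: 5,000 ÷ 11,850 = 42.2%, over the 40% base limit.
Liquid reserves cover 21,030/1,630 = 12.9 months — ≥ 4 required
42.2% falls in the override range (40%–43%), so the compensating-factor test applies.
Reserves 12.9 ≥ 8 months; credit score 674 < 700.
Compensating-factor requirement not fully met.

Denied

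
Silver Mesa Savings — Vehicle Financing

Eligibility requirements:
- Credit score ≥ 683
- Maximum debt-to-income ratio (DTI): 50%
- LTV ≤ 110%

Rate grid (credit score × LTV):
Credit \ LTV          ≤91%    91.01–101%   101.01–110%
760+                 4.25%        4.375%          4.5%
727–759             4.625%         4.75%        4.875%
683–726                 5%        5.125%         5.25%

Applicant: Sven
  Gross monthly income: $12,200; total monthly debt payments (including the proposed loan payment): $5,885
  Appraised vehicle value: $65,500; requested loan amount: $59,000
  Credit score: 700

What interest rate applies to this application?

Credit score 700 ≥ 683; DTI: 5,885 ÷ 12,200 = 48.2%, within the 50% cap
Loan-to-value = 59,000/65,500 = 90.1% — pass (110% max)
Score 700 is in the 683–726 band; LTV 90.1% is in the ≤91% band → 5%.

5%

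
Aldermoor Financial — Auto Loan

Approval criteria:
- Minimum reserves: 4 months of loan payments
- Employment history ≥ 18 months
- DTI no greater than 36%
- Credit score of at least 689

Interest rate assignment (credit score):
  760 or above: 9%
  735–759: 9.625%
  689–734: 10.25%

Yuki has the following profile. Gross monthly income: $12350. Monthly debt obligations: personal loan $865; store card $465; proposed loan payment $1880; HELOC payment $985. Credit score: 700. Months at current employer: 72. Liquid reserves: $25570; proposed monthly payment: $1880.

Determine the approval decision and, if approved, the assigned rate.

Approved at 10.25%

Credit score 700 ≥ 689 (meets minimum)
Employment 72 ≥ 18 months
Total monthly debts = (865 + 465 + 1,880 + 985) = 4,195. Debt-to-income = 4,195/12,350 = 34% — meets 36% limit
Liquid reserves cover 25,570/1,880 = 13.6 months — ≥ 4 required
All requirements met. Score 700 falls in the 689–734 tier → 10.25%.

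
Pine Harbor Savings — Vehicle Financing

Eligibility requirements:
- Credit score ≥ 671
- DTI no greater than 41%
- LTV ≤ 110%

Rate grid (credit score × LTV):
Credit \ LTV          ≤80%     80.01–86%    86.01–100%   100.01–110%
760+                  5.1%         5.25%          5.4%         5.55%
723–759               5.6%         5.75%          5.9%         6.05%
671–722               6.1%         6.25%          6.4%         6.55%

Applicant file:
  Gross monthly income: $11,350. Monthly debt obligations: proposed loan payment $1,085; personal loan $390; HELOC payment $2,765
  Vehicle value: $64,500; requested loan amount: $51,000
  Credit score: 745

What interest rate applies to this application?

5.6%

Credit score 745 ≥ 671; Total monthly debts = (1,085 + 390 + 2,765) = 4,240. DTI = 4,240/11,350 = 37.4% ≤ 41%
Loan-to-value = 51,000/64,500 = 79.1% — pass (110% max)
Score 745 is in the 723–759 band; LTV 79.1% is in the ≤80% band → 5.6%.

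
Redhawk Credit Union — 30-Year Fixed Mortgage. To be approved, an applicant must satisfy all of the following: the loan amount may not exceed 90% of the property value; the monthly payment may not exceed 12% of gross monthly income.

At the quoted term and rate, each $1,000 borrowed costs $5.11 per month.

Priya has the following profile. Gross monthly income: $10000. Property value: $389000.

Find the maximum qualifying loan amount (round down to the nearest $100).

Payment cap: 12% × $10,000 = $1,200/month.
At $5.11 per $1,000, that supports 1,200/5.11 × 1,000 ≈ $234,833 → $234,800.
LTV cap: 90% × $389,000 = $350,100 → $350,100.
Binding constraint: payment-to-income.

$234,800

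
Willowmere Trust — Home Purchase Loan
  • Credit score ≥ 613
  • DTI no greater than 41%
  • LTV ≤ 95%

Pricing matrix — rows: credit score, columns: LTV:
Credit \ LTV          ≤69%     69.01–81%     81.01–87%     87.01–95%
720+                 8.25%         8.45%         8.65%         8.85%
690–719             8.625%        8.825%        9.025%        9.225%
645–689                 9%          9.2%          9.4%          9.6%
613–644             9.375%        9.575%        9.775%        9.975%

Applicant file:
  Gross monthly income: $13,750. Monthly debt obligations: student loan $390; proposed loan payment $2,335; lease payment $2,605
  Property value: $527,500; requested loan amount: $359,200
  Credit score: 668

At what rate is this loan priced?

Credit score 668 ≥ 613; Total monthly debts = (390 + 2,335 + 2,605) = 5,330. DTI: 5,330 ÷ 13,750 = 38.8%, within the 41% cap
LTV: 359,200 ÷ 527,500 = 68.1%, within 95% cap
Credit 668 → row 645–689; LTV 68.1% → column ≤69%. Grid cell → 9%.

9%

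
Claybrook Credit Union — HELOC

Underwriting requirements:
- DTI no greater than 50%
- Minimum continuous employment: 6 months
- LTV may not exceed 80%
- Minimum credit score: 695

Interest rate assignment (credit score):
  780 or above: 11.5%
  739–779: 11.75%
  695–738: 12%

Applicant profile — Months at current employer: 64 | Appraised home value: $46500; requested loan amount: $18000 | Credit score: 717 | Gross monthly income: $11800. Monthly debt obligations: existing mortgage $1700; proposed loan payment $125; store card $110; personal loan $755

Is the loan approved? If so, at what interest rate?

Credit score 717 ≥ 695 (meets minimum)
Loan-to-value = 18,000/46,500 = 38.7% — pass (80% max)
Total monthly debts = (1,700 + 125 + 110 + 755) = 2,690. DTI = 2,690/11,800 = 22.8% ≤ 50%
Employment 64 ≥ 6 months
All requirements met. Score 717 falls in the 695–738 tier → 12%.

Approved at 12%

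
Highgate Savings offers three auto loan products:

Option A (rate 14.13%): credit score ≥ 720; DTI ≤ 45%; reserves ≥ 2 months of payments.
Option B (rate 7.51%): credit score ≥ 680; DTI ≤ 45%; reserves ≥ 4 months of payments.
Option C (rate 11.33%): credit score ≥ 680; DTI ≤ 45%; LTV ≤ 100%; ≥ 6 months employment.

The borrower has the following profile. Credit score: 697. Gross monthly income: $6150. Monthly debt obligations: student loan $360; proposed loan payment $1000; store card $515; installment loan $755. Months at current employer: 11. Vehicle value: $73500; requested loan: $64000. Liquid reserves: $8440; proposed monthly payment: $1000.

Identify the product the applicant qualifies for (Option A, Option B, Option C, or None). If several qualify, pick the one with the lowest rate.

Option B

Total debts = (360 + 1,000 + 515 + 755) = 2,630; DTI = 2,630/6,150 = 42.8%.
LTV = 64,000/73,500 = 87.1%.
Reserves = 8,440/1,000 = 8.4 months.
Option A: score 697 < 720; DTI 42.8% ≤ 45%; reserves 8.4 ≥ 2 mo → does not qualify.
Option B: score 697 ≥ 680; DTI 42.8% ≤ 45%; reserves 8.4 ≥ 4 mo → qualifies.
Option C: score 697 ≥ 680; DTI 42.8% ≤ 45%; LTV 87.1% ≤ 100%; employment 11 ≥ 6 mo → qualifies.
Qualifying: Option B, Option C. Lowest rate is 7.51% → Option B.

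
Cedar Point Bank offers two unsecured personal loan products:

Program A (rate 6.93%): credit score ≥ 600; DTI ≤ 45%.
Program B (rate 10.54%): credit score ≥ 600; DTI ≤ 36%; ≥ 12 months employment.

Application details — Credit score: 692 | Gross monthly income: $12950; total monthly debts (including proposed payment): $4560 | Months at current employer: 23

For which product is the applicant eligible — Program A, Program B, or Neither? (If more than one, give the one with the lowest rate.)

DTI = 4,560/12,950 = 35.2%.
Program A: score 692 ≥ 600; DTI 35.2% ≤ 45% → qualifies.
Program B: score 692 ≥ 600; DTI 35.2% ≤ 36%; employment 23 ≥ 12 mo → qualifies.
Qualifying: Program A, Program B. Lowest rate is 6.93% → Program A.

Program A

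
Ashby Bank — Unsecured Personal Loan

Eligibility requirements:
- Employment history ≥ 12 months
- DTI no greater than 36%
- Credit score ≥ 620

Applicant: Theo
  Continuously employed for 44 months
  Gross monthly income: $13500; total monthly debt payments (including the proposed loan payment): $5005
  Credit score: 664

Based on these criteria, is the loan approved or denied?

Denied

Employment 44 ≥ 12 months
Debt-to-income = 5,005/13,500 = 37.1% — over 36% limit
Credit score 664 ≥ 620 (meets)
Fails on DTI.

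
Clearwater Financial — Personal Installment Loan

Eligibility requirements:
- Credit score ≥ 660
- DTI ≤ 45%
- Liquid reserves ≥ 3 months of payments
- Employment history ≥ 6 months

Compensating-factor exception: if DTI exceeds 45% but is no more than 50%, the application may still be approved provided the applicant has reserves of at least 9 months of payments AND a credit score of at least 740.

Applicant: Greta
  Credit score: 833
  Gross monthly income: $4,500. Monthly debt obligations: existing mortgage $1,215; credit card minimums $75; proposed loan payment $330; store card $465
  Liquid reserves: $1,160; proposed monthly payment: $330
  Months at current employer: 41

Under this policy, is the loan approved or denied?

Denied

Credit score 833 ≥ 660 (meets base)
Total debts = (1,215 + 75 + 330 + 465) = 2,085. DTI: 2,085 ÷ 4,500 = 46.3%, over the 45% base limit.
Reserves: 1,160 ÷ 330 = 3.5 months (meets 3-month minimum)
Employment 41 ≥ 6 months
46.3% falls in the override range (45%–50%), so the compensating-factor test applies.
Reserves 3.5 < 9 months; credit score 833 ≥ 740.
Override conditions not both satisfied; exception does not apply.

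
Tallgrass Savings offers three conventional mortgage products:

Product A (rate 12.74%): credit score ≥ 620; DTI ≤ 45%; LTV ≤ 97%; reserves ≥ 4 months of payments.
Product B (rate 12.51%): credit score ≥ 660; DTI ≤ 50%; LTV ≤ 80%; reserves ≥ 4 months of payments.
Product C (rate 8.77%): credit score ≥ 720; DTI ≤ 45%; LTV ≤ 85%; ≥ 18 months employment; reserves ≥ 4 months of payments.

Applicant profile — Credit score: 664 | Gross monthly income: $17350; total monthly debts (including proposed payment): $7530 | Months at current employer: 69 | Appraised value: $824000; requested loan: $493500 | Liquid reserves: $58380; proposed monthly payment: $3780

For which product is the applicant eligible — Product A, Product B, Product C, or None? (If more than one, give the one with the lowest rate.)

Product B

DTI = 7,530/17,350 = 43.4%.
LTV = 493,500/824,000 = 59.9%.
Reserves = 58,380/3,780 = 15.4 months.
Product A: score 664 ≥ 620; DTI 43.4% ≤ 45%; LTV 59.9% ≤ 97%; reserves 15.4 ≥ 4 mo → qualifies.
Product B: score 664 ≥ 660; DTI 43.4% ≤ 50%; LTV 59.9% ≤ 80%; reserves 15.4 ≥ 4 mo → qualifies.
Product C: score 664 < 720; DTI 43.4% ≤ 45%; LTV 59.9% ≤ 85%; employment 69 ≥ 18 mo; reserves 15.4 ≥ 4 mo → does not qualify.
Qualifying: Product A, Product B. Lowest rate is 12.51% → Product B.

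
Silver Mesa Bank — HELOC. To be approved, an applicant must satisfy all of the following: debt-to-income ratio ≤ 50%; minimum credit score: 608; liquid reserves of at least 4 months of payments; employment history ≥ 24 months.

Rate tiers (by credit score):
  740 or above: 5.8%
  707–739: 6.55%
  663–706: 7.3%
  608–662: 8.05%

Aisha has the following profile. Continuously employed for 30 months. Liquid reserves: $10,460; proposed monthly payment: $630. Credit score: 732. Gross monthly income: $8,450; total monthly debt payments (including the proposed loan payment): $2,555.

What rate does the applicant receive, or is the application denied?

Approved at 6.55%

Credit score 732 ≥ 608 (meets minimum)
Employment 30 ≥ 24 months
Reserves = 10,460/630 = 16.6 months ≥ 4
Debt-to-income = 2,555/8,450 = 30.2% — meets 50% limit
All requirements met. Score 732 falls in the 707–739 tier → 6.55%.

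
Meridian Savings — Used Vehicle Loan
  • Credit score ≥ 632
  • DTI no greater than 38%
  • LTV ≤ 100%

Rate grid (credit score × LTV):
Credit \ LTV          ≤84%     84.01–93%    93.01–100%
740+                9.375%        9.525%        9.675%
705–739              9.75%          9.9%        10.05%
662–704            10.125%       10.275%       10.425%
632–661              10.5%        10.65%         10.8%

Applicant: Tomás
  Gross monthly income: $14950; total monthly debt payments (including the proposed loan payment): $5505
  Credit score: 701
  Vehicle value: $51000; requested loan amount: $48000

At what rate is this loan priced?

Credit score 701 ≥ 632; DTI = 5,505/14,950 = 36.8% ≤ 38%
LTV: 48,000 ÷ 51,000 = 94.1%, within 100% cap
Row: 701 falls in 662–704. Column: 94.1% falls in 93.01–100%. Rate = 10.425%.

10.425%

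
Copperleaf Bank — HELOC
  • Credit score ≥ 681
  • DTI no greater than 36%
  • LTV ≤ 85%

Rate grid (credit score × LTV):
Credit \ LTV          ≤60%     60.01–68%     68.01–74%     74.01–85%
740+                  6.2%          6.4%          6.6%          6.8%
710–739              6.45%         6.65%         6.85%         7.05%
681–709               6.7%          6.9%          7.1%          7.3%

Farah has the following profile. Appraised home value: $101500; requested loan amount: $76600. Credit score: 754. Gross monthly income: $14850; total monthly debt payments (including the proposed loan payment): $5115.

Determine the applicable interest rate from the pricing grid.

6.8%

Credit score 754 ≥ 681; Debt-to-income = 5,115/14,850 = 34.4% — meets 36% limit
LTV = 76,600/101,500 = 75.5% ≤ 85%
Score 754 is in the 740+ band; LTV 75.5% is in the 74.01–85% band → 6.8%.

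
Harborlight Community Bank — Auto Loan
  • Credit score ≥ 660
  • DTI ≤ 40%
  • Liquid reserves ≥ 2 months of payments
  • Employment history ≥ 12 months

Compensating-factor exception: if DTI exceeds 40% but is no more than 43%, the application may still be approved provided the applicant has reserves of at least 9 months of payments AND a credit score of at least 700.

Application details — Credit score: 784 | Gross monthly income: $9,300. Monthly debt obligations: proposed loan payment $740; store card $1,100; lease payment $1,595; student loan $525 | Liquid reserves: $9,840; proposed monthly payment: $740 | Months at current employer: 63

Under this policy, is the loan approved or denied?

Approved

Credit score 784 ≥ 660 (meets base)
Total debts = (740 + 1,100 + 1,595 + 525) = 3,960. DTI = 3,960/9,300 = 42.6% > 40% — standard DTI limit exceeded.
Reserves = 9,840/740 = 13.3 months ≥ 2
Employment 63 ≥ 12 months
42.6% falls in the override range (40%–43%), so the compensating-factor test applies.
Override check — reserves: 13.3 mo (ok); score: 784 (ok).
Both compensating conditions met → exception applies.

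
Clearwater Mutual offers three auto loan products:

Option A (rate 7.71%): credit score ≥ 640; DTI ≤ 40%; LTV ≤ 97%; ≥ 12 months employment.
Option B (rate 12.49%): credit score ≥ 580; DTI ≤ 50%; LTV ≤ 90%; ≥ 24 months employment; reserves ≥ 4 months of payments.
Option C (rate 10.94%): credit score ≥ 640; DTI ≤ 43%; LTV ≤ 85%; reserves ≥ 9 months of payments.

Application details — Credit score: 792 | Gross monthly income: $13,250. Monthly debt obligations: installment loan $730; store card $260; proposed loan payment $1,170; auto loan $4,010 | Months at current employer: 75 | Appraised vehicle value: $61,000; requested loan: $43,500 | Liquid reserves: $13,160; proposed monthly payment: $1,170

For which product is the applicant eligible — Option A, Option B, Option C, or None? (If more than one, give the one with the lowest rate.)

Total debts = (730 + 260 + 1,170 + 4,010) = 6,170; DTI = 6,170/13,250 = 46.6%.
LTV = 43,500/61,000 = 71.3%.
Reserves = 13,160/1,170 = 11.2 months.
Option A: score 792 ≥ 640; DTI 46.6% > 40%; LTV 71.3% ≤ 97%; employment 75 ≥ 12 mo → does not qualify.
Option B: score 792 ≥ 580; DTI 46.6% ≤ 50%; LTV 71.3% ≤ 90%; employment 75 ≥ 24 mo; reserves 11.2 ≥ 4 mo → qualifies.
Option C: score 792 ≥ 640; DTI 46.6% > 43%; LTV 71.3% ≤ 85%; reserves 11.2 ≥ 9 mo → does not qualify.

Option B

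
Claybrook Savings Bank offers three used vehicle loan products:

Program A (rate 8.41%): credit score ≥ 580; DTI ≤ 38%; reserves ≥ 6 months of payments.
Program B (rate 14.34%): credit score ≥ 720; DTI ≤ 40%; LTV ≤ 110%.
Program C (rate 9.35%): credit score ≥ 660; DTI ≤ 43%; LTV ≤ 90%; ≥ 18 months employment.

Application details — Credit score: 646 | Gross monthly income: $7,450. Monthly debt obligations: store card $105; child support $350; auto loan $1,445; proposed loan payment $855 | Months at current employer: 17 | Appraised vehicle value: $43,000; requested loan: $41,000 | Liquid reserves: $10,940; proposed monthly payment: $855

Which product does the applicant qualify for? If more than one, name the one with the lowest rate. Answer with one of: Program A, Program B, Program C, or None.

Program A

Total debts = (105 + 350 + 1,445 + 855) = 2,755; DTI = 2,755/7,450 = 37%.
LTV = 41,000/43,000 = 95.3%.
Reserves = 10,940/855 = 12.8 months.
Program A: score 646 ≥ 580; DTI 37% ≤ 38%; reserves 12.8 ≥ 6 mo → qualifies.
Program B: score 646 < 720; DTI 37% ≤ 40%; LTV 95.3% ≤ 110% → does not qualify.
Program C: score 646 < 660; DTI 37% ≤ 43%; LTV 95.3% > 90%; employment 17 < 18 mo → does not qualify.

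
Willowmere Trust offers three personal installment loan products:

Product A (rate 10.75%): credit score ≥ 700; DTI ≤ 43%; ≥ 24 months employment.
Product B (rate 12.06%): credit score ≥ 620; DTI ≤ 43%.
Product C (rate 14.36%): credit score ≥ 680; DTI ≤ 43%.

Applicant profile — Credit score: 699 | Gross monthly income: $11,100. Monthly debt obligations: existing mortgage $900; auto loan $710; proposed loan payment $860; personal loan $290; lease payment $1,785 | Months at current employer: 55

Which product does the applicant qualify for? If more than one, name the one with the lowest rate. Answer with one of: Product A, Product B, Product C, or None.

Product B

Total debts = (900 + 710 + 860 + 290 + 1,785) = 4,545; DTI = 4,545/11,100 = 40.9%.
Product A: score 699 < 700; DTI 40.9% ≤ 43%; employment 55 ≥ 24 mo → does not qualify.
Product B: score 699 ≥ 620; DTI 40.9% ≤ 43% → qualifies.
Product C: score 699 ≥ 680; DTI 40.9% ≤ 43% → qualifies.
Qualifying: Product B, Product C. Lowest rate is 12.06% → Product B.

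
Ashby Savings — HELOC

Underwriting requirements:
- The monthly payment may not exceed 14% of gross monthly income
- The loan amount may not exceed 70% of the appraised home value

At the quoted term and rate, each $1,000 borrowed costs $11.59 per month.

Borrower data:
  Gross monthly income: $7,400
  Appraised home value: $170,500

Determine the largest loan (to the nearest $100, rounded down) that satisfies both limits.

Payment cap: 14% × $7,400 = $1,036/month.
At $11.59 per $1,000, that supports 1,036/11.59 × 1,000 ≈ $89,387 → $89,300.
LTV cap: 70% × $170,500 = $119,350 → $119,300.
Binding constraint: payment-to-income.

$89,300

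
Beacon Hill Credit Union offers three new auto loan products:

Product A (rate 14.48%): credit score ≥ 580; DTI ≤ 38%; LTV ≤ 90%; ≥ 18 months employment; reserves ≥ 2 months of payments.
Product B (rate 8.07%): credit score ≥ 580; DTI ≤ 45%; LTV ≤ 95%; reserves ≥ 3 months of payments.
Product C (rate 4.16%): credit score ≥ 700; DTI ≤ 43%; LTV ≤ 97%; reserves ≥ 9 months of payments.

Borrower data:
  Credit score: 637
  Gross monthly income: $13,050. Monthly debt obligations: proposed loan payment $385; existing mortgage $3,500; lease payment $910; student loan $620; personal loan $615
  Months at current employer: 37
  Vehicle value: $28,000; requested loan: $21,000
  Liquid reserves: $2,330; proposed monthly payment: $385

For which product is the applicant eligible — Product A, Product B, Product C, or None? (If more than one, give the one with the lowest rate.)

None

Total debts = (385 + 3,500 + 910 + 620 + 615) = 6,030; DTI = 6,030/13,050 = 46.2%.
LTV = 21,000/28,000 = 75%.
Reserves = 2,330/385 = 6.1 months.
Product A: score 637 ≥ 580; DTI 46.2% > 38%; LTV 75% ≤ 90%; employment 37 ≥ 18 mo; reserves 6.1 ≥ 2 mo → does not qualify.
Product B: score 637 ≥ 580; DTI 46.2% > 45%; LTV 75% ≤ 95%; reserves 6.1 ≥ 3 mo → does not qualify.
Product C: score 637 < 700; DTI 46.2% > 43%; LTV 75% ≤ 97%; reserves 6.1 < 9 mo → does not qualify.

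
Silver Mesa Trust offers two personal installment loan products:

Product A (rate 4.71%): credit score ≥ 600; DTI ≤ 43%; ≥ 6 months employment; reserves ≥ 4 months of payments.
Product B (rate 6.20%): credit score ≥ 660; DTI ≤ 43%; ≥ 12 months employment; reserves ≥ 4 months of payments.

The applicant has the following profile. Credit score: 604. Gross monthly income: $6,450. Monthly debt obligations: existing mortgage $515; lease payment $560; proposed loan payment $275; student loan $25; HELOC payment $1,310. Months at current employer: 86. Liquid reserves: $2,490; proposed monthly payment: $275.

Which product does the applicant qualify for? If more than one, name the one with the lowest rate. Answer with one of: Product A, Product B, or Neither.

Total debts = (515 + 560 + 275 + 25 + 1,310) = 2,685; DTI = 2,685/6,450 = 41.6%.
Reserves = 2,490/275 = 9.1 months.
Product A: score 604 ≥ 600; DTI 41.6% ≤ 43%; employment 86 ≥ 6 mo; reserves 9.1 ≥ 4 mo → qualifies.
Product B: score 604 < 660; DTI 41.6% ≤ 43%; employment 86 ≥ 12 mo; reserves 9.1 ≥ 4 mo → does not qualify.

Product A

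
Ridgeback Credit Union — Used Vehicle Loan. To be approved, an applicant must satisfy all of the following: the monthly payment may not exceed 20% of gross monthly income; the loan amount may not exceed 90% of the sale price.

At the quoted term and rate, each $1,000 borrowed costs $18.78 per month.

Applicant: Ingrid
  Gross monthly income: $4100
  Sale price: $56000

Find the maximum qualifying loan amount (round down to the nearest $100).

Payment cap: 20% × $4,100 = $820/month.
At $18.78 per $1,000, that supports 820/18.78 × 1,000 ≈ $43,663 → $43,600.
LTV cap: 90% × $56,000 = $50,400 → $50,400.
Binding constraint: payment-to-income.

$43,600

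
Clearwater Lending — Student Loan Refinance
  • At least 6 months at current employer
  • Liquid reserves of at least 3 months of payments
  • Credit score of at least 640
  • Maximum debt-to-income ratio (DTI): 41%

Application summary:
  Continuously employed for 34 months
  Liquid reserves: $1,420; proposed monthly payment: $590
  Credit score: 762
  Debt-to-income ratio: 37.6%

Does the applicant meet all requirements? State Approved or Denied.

Denied

Employment 34 ≥ 6 months
Reserves = 1,420/590 = 2.4 months < 3
Credit score 762 ≥ 640 (meets)
DTI 37.6% is within the 41% limit
Fails on reserves.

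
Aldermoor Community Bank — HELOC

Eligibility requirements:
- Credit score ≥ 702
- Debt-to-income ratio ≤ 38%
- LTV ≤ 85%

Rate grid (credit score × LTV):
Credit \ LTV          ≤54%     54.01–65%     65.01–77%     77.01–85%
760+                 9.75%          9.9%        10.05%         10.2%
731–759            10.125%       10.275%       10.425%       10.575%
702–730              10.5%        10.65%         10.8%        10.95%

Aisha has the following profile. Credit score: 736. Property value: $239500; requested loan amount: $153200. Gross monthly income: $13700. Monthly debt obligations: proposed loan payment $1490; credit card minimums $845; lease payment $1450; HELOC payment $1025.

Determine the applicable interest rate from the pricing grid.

10.275%

Credit score 736 ≥ 702; Total monthly debts = (1,490 + 845 + 1,450 + 1,025) = 4,810. DTI = 4,810/13,700 = 35.1% ≤ 38%
Loan-to-value = 153,200/239,500 = 64% — pass (85% max)
Score 736 is in the 731–759 band; LTV 64% is in the 54.01–65% band → 10.275%.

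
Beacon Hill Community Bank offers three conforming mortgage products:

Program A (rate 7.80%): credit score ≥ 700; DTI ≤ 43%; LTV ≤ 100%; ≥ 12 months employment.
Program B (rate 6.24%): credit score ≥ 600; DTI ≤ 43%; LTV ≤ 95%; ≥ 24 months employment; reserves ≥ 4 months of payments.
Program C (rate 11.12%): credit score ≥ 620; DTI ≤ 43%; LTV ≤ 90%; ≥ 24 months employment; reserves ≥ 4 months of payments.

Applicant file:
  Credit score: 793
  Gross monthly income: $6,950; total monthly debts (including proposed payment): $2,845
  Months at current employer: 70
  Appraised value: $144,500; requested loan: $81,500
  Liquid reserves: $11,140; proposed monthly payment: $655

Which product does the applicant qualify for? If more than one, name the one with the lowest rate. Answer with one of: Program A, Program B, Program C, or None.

DTI = 2,845/6,950 = 40.9%.
LTV = 81,500/144,500 = 56.4%.
Reserves = 11,140/655 = 17.0 months.
Program A: score 793 ≥ 700; DTI 40.9% ≤ 43%; LTV 56.4% ≤ 100%; employment 70 ≥ 12 mo → qualifies.
Program B: score 793 ≥ 600; DTI 40.9% ≤ 43%; LTV 56.4% ≤ 95%; employment 70 ≥ 24 mo; reserves 17.0 ≥ 4 mo → qualifies.
Program C: score 793 ≥ 620; DTI 40.9% ≤ 43%; LTV 56.4% ≤ 90%; employment 70 ≥ 24 mo; reserves 17.0 ≥ 4 mo → qualifies.
Qualifying: Program A, Program B, Program C. Lowest rate is 6.24% → Program B.

Program B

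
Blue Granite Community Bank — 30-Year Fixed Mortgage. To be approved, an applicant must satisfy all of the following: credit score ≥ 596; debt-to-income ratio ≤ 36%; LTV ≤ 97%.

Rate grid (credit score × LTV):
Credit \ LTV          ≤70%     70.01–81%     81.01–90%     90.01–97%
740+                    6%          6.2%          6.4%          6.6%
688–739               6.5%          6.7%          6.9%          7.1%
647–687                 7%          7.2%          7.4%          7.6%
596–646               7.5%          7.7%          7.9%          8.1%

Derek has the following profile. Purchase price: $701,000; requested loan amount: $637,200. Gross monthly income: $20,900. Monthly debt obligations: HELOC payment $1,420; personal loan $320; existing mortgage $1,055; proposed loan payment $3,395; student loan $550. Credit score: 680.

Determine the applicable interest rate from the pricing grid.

Credit score 680 ≥ 596; Total monthly debts = (1,420 + 320 + 1,055 + 3,395 + 550) = 6,740. Debt-to-income = 6,740/20,900 = 32.2% — meets 36% limit
LTV = 637,200/701,000 = 90.9% ≤ 97%
Credit 680 → row 647–687; LTV 90.9% → column 90.01–97%. Grid cell → 7.6%.

7.6%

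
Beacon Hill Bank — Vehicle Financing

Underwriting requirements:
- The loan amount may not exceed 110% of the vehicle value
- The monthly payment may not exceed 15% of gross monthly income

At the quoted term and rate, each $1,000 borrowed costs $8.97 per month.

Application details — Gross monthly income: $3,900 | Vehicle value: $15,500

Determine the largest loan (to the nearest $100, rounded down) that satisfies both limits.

$17,000

Payment cap: 15% × $3,900 = $585/month.
At $8.97 per $1,000, that supports 585/8.97 × 1,000 ≈ $65,217 → $65,200.
LTV cap: 110% × $15,500 = $17,050 → $17,000.
Binding constraint: loan-to-value.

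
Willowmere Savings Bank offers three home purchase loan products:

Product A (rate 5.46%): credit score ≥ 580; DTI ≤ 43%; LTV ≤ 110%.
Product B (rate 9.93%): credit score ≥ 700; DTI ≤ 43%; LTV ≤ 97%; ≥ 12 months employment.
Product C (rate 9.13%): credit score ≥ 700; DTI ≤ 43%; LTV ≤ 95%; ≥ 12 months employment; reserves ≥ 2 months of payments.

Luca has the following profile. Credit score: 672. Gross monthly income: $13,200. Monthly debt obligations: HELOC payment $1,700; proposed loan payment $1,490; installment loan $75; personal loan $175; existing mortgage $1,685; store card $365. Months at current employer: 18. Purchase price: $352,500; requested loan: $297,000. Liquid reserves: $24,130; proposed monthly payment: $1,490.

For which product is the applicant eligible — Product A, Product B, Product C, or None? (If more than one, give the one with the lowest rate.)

Total debts = (1,700 + 1,490 + 75 + 175 + 1,685 + 365) = 5,490; DTI = 5,490/13,200 = 41.6%.
LTV = 297,000/352,500 = 84.3%.
Reserves = 24,130/1,490 = 16.2 months.
Product A: score 672 ≥ 580; DTI 41.6% ≤ 43%; LTV 84.3% ≤ 110% → qualifies.
Product B: score 672 < 700; DTI 41.6% ≤ 43%; LTV 84.3% ≤ 97%; employment 18 ≥ 12 mo → does not qualify.
Product C: score 672 < 700; DTI 41.6% ≤ 43%; LTV 84.3% ≤ 95%; employment 18 ≥ 12 mo; reserves 16.2 ≥ 2 mo → does not qualify.

Product A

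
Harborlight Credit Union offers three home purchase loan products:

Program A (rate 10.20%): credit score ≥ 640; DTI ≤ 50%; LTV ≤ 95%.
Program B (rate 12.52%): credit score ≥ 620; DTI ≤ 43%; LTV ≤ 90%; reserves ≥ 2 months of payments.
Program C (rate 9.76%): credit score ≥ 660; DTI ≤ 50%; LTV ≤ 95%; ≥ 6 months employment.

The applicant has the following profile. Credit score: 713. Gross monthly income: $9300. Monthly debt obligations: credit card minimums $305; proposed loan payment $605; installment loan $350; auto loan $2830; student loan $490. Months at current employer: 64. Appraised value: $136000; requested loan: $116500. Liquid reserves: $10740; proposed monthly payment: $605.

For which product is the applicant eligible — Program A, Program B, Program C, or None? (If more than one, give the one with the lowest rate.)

Program C

Total debts = (305 + 605 + 350 + 2,830 + 490) = 4,580; DTI = 4,580/9,300 = 49.2%.
LTV = 116,500/136,000 = 85.7%.
Reserves = 10,740/605 = 17.8 months.
Program A: score 713 ≥ 640; DTI 49.2% ≤ 50%; LTV 85.7% ≤ 95% → qualifies.
Program B: score 713 ≥ 620; DTI 49.2% > 43%; LTV 85.7% ≤ 90%; reserves 17.8 ≥ 2 mo → does not qualify.
Program C: score 713 ≥ 660; DTI 49.2% ≤ 50%; LTV 85.7% ≤ 95%; employment 64 ≥ 6 mo → qualifies.
Qualifying: Program A, Program C. Lowest rate is 9.76% → Program C.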